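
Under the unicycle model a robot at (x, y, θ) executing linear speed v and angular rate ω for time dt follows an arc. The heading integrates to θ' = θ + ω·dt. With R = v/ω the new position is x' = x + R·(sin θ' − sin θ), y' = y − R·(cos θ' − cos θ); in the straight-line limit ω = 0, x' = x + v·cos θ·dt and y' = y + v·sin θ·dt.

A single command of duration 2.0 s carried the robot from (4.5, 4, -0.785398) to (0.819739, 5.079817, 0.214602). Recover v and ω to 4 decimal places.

v = -2.0000, ω = 0.5000

Δθ = 0.214602 − -0.785398 = 1.000000
ω = Δθ/dt = 1.000000/2.0 = 0.5000
R = Δx/(sin θ' − sin θ) = -4.0000
v = R·ω = -4.0000·0.5000 = -2.0000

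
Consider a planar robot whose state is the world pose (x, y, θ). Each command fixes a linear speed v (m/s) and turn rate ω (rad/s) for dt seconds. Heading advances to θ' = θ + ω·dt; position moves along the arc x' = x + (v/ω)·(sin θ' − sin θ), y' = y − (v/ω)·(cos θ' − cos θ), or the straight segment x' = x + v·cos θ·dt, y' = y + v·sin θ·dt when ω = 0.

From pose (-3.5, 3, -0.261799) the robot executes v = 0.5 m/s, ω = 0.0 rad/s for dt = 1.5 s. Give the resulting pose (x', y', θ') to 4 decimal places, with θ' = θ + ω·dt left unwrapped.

(-2.7756, 2.8059, -0.2618)

θ' = -0.2618 + 0.0·1.5 = -0.2618
ω = 0 → straight: x' = -3.5 + 0.5·cos(-0.2618)·1.5 = -2.7756
y' = 3 + 0.5·sin(-0.2618)·1.5 = 2.8059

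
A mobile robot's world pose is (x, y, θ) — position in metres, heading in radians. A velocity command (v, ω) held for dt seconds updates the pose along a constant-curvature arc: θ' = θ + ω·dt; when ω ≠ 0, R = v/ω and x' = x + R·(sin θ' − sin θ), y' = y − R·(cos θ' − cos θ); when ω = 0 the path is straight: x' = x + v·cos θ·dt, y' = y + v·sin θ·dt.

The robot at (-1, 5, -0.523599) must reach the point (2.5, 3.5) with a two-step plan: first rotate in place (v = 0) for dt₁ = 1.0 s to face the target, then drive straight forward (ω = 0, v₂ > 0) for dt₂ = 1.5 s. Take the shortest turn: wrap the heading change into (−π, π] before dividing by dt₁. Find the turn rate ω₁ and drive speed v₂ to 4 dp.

ω₁ = 0.1187, v₂ = 2.5386

heading to target = atan2(3.5−5, 2.5−-1) = -0.4049
Δθ = wrap(-0.4049 − -0.5236) = 0.1187; ω₁ = Δθ/dt₁ = 0.1187
distance = √((2.5−-1)² + (3.5−5)²) = 3.8079; v₂ = distance/dt₂ = 2.5386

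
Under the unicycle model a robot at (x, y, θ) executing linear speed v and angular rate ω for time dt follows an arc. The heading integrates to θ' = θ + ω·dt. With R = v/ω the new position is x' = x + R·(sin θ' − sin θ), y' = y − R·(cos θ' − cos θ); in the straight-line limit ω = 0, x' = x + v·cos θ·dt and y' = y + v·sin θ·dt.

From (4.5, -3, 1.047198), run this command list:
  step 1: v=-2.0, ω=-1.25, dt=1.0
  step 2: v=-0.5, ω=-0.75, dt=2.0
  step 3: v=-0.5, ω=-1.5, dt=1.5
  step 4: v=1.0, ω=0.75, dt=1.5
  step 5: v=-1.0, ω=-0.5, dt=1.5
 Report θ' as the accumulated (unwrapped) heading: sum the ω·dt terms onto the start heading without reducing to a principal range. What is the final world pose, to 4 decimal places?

(2.9216, -2.5803, -3.5778)

step 1: θ'=-0.2028 (R=1.6000) → pose (2.7921, -3.7672, -0.2028)
step 2: θ'=-1.7028 (R=0.6667) → pose (2.2655, -3.0265, -1.7028)
step 3: θ'=-3.9528 (R=0.3333) → pose (2.8376, -2.8408, -3.9528)
step 4: θ'=-2.8278 (R=1.3333) → pose (1.4593, -2.4907, -2.8278)
step 5: θ'=-3.5778 (R=2.0000) → pose (2.9216, -2.5803, -3.5778)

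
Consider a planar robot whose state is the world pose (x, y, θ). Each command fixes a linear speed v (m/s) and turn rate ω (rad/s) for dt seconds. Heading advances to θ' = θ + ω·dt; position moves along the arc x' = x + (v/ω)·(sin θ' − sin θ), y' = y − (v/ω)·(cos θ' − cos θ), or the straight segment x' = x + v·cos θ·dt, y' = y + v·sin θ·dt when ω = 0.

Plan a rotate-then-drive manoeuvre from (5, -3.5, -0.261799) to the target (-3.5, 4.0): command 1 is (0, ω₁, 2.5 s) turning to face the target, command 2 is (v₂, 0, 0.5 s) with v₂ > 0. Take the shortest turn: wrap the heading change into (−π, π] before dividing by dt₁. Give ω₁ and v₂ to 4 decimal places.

ω₁ = 1.0722, v₂ = 22.6716

heading to target = atan2(4−-3.5, -3.5−5) = 2.4186
Δθ = wrap(2.4186 − -0.2618) = 2.6804; ω₁ = Δθ/dt₁ = 1.0722
distance = √((-3.5−5)² + (4−-3.5)²) = 11.3358; v₂ = distance/dt₂ = 22.6716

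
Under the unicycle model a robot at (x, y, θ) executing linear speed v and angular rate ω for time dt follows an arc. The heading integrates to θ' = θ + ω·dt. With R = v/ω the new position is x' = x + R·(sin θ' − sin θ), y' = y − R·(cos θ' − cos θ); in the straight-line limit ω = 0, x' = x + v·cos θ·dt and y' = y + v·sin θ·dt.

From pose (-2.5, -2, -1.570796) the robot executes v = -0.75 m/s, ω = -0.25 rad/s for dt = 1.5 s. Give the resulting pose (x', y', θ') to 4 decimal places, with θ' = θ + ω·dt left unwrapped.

θ' = -1.5708 + -0.25·1.5 = -1.9458
R = v/ω = -0.75/-0.25 = 3.0000
x' = -2.5 + 3.0000·(sin -1.9458 − sin -1.5708) = -2.2915
y' = -2 − 3.0000·(cos -1.9458 − cos -1.5708) = -0.9012

(-2.2915, -0.9012, -1.9458)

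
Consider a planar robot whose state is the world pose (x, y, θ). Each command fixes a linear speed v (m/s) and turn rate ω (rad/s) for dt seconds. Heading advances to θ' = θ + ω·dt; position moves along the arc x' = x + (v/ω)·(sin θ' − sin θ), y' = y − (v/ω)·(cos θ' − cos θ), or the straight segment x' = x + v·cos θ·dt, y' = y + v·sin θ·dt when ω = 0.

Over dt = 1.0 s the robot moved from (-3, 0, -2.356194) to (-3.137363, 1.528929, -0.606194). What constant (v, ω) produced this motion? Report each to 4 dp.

v = -1.7500, ω = 1.7500

Δθ = -0.606194 − -2.356194 = 1.750000
ω = Δθ/dt = 1.750000/1.0 = 1.7500
R = −Δy/(cos θ' − cos θ) = -1.0000
v = R·ω = -1.0000·1.7500 = -1.7500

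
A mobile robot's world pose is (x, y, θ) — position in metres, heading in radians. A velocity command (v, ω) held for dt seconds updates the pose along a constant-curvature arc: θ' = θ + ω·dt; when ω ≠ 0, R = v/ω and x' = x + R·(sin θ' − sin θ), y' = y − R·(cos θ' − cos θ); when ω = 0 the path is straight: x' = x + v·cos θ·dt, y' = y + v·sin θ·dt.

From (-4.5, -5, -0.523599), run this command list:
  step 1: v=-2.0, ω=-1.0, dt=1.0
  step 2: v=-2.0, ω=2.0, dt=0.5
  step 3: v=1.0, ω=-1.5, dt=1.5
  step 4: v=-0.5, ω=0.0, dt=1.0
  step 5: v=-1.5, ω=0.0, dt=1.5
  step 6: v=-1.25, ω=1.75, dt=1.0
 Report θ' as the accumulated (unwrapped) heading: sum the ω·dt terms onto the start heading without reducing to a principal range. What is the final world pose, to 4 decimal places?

(-3.1712, -1.7154, -1.0236)

step 1: θ'=-1.5236 (R=2.0000) → pose (-5.4978, -3.3623, -1.5236)
step 2: θ'=-0.5236 (R=-1.0000) → pose (-5.9967, -2.5435, -0.5236)
step 3: θ'=-2.7736 (R=-0.6667) → pose (-6.0902, -3.7428, -2.7736)
step 4: θ'=-2.7736 (straight) → pose (-5.6236, -3.5630, -2.7736)
step 5: θ'=-2.7736 (straight) → pose (-3.5243, -2.7536, -2.7736)
step 6: θ'=-1.0236 (R=-0.7143) → pose (-3.1712, -1.7154, -1.0236)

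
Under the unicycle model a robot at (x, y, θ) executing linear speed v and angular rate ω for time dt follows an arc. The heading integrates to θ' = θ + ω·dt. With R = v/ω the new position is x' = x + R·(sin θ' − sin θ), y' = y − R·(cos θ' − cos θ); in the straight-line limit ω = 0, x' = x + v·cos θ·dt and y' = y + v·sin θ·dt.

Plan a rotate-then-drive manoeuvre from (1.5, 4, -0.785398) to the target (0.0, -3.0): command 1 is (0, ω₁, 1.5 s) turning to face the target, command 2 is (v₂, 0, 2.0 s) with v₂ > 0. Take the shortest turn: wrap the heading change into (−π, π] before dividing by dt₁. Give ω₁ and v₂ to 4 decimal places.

heading to target = atan2(-3−4, 0−1.5) = -1.7819
Δθ = wrap(-1.7819 − -0.7854) = -0.9965; ω₁ = Δθ/dt₁ = -0.6643
distance = √((0−1.5)² + (-3−4)²) = 7.1589; v₂ = distance/dt₂ = 3.5795

ω₁ = -0.6643, v₂ = 3.5795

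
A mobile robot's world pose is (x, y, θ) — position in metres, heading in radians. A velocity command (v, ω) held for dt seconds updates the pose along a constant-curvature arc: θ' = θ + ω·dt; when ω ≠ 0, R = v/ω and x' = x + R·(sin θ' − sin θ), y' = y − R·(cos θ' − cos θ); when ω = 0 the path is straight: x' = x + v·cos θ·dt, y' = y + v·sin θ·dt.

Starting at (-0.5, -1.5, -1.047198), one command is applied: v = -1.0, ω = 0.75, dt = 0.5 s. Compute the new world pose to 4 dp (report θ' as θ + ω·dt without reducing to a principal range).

(-0.8244, -1.1234, -0.6722)

θ' = -1.0472 + 0.75·0.5 = -0.6722
R = v/ω = -1.0/0.75 = -1.3333
x' = -0.5 + -1.3333·(sin -0.6722 − sin -1.0472) = -0.8244
y' = -1.5 − -1.3333·(cos -0.6722 − cos -1.0472) = -1.1234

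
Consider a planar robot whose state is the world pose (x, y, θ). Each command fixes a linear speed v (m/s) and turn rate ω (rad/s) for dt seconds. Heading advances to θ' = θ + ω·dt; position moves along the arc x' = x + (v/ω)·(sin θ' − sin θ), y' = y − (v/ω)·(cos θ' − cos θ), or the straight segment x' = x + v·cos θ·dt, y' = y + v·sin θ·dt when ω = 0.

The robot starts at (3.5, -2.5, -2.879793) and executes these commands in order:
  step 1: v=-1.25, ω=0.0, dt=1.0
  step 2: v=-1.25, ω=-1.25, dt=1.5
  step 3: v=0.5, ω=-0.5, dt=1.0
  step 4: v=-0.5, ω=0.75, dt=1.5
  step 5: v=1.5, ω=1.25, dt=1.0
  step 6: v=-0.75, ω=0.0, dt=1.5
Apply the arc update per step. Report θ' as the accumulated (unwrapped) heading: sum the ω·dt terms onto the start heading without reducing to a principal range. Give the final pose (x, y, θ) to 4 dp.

(5.8963, -2.6319, -2.8798)

step 1: θ'=-2.8798 (straight) → pose (4.7074, -2.1765, -2.8798)
step 2: θ'=-4.7548 (R=1.0000) → pose (5.9653, -3.1848, -4.7548)
step 3: θ'=-5.2548 (R=-1.0000) → pose (6.1080, -2.7110, -5.2548)
step 4: θ'=-4.1298 (R=-0.6667) → pose (6.1222, -3.4219, -4.1298)
step 5: θ'=-2.8798 (R=1.2000) → pose (4.8096, -2.9230, -2.8798)
step 6: θ'=-2.8798 (straight) → pose (5.8963, -2.6319, -2.8798)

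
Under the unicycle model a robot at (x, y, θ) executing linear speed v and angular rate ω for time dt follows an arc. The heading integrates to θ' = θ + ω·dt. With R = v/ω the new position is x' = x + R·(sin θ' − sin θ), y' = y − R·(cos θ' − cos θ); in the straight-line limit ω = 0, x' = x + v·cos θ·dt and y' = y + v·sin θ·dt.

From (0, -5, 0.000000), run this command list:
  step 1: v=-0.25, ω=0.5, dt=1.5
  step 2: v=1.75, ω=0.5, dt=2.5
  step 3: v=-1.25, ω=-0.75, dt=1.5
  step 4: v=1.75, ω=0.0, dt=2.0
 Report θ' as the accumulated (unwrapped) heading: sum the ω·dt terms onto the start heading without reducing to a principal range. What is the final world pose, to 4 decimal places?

(2.4632, -0.1922, 0.8750)

step 1: θ'=0.7500 (R=-0.5000) → pose (-0.3408, -5.1342, 0.7500)
step 2: θ'=2.0000 (R=3.5000) → pose (0.4560, -1.1167, 2.0000)
step 3: θ'=0.8750 (R=1.6667) → pose (0.2197, -2.8786, 0.8750)
step 4: θ'=0.8750 (straight) → pose (2.4632, -0.1922, 0.8750)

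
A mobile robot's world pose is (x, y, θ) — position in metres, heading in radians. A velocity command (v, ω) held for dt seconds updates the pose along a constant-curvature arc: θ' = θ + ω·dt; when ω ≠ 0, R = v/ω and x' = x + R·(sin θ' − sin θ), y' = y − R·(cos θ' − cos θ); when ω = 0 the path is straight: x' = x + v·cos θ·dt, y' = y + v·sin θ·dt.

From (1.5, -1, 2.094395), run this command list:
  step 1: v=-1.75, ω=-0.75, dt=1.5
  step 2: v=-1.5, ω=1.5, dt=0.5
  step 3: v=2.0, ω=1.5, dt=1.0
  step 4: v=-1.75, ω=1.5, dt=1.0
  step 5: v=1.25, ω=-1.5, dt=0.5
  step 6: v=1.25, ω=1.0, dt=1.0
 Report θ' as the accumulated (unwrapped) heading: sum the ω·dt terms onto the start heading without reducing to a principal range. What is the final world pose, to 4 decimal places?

step 1: θ'=0.9694 (R=2.3333) → pose (1.4032, -3.4869, 0.9694)
step 2: θ'=1.7194 (R=-1.0000) → pose (1.2388, -4.2007, 1.7194)
step 3: θ'=3.2194 (R=1.3333) → pose (-0.1835, -3.0688, 3.2194)
step 4: θ'=4.7194 (R=-1.1667) → pose (0.8925, -1.8975, 4.7194)
step 5: θ'=3.9694 (R=-0.8333) → pose (0.6729, -2.4671, 3.9694)
step 6: θ'=4.9694 (R=1.2500) → pose (0.3845, -3.6304, 4.9694)

(0.3845, -3.6304, 4.9694)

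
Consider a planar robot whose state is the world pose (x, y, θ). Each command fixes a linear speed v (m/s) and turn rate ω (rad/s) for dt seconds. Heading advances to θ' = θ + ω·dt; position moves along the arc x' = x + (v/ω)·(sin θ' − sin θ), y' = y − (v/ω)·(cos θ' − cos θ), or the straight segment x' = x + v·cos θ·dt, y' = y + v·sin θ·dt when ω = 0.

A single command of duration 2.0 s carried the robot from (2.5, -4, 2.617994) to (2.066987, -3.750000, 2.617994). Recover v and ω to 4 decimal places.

Δθ = 2.617994 − 2.617994 = 0.000000
ω = Δθ/dt = 0.000000/2.0 = 0.0000
ω = 0 → v = (Δx·cos θ + Δy·sin θ)/dt = 0.2500

v = 0.2500, ω = 0.0000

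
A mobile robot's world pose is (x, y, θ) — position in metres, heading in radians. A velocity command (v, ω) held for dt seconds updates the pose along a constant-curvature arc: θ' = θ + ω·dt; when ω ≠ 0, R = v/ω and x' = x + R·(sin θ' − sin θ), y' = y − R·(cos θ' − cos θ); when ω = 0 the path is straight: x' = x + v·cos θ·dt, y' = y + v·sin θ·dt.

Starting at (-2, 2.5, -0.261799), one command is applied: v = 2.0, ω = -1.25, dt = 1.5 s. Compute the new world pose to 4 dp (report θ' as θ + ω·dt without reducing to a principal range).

θ' = -0.2618 + -1.25·1.5 = -2.1368
R = v/ω = 2.0/-1.25 = -1.6000
x' = -2 + -1.6000·(sin -2.1368 − sin -0.2618) = -1.0636
y' = 2.5 − -1.6000·(cos -2.1368 − cos -0.2618) = 0.0965

(-1.0636, 0.0965, -2.1368)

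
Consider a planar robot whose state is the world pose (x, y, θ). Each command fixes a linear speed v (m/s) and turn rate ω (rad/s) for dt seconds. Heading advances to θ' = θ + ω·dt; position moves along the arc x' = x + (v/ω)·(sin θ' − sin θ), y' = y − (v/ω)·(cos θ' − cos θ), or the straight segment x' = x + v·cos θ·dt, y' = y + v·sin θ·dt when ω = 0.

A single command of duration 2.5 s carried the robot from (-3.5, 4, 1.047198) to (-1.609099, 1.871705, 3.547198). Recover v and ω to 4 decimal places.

Δθ = 3.547198 − 1.047198 = 2.500000
ω = Δθ/dt = 2.500000/2.5 = 1.0000
R = −Δy/(cos θ' − cos θ) = -1.5000
v = R·ω = -1.5000·1.0000 = -1.5000

v = -1.5000, ω = 1.0000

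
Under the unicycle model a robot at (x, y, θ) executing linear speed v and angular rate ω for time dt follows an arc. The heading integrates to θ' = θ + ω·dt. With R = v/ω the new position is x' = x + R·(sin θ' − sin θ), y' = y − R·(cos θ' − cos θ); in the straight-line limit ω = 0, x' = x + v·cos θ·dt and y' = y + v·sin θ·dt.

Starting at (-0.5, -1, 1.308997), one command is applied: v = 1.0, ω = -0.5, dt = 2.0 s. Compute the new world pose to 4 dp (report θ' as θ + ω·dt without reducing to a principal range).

θ' = 1.3090 + -0.5·2.0 = 0.3090
R = v/ω = 1.0/-0.5 = -2.0000
x' = -0.5 + -2.0000·(sin 0.3090 − sin 1.3090) = 0.8236
y' = -1 − -2.0000·(cos 0.3090 − cos 1.3090) = 0.3876

(0.8236, 0.3876, 0.3090)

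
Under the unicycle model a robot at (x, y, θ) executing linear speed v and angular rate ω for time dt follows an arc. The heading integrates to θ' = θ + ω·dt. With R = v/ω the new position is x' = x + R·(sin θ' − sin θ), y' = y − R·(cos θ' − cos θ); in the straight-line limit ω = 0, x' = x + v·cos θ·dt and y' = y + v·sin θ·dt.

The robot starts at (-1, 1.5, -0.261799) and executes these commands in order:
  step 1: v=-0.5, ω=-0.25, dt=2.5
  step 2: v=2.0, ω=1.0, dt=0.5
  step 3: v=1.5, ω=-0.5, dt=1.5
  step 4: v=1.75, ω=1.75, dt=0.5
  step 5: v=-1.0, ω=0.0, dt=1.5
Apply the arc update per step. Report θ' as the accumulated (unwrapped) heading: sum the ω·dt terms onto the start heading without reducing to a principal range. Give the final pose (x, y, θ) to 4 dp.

step 1: θ'=-0.8868 (R=2.0000) → pose (-2.0325, 2.1681, -0.8868)
step 2: θ'=-0.3868 (R=2.0000) → pose (-1.2368, 1.5796, -0.3868)
step 3: θ'=-1.1368 (R=-3.0000) → pose (0.3534, 0.0627, -1.1368)
step 4: θ'=-0.2618 (R=1.0000) → pose (1.0019, -0.4827, -0.2618)
step 5: θ'=-0.2618 (straight) → pose (-0.4470, -0.0944, -0.2618)

(-0.4470, -0.0944, -0.2618)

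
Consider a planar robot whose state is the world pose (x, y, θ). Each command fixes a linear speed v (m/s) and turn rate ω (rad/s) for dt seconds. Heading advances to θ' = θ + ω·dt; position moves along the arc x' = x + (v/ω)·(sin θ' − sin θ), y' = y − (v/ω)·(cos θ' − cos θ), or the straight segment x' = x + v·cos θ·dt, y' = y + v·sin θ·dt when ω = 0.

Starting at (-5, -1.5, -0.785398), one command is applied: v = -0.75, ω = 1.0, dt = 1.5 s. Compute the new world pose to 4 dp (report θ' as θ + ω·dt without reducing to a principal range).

θ' = -0.7854 + 1.0·1.5 = 0.7146
R = v/ω = -0.75/1.0 = -0.7500
x' = -5 + -0.7500·(sin 0.7146 − sin -0.7854) = -6.0218
y' = -1.5 − -0.7500·(cos 0.7146 − cos -0.7854) = -1.4638

(-6.0218, -1.4638, 0.7146)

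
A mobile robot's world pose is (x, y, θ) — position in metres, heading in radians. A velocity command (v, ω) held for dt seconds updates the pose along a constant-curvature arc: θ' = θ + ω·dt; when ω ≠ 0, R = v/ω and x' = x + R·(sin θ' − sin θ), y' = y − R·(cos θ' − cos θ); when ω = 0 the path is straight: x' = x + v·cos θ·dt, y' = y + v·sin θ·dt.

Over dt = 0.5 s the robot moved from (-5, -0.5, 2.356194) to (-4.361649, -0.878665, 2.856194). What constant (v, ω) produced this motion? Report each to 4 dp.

Δθ = 2.856194 − 2.356194 = 0.500000
ω = Δθ/dt = 0.500000/0.5 = 1.0000
R = Δx/(sin θ' − sin θ) = -1.5000
v = R·ω = -1.5000·1.0000 = -1.5000

v = -1.5000, ω = 1.0000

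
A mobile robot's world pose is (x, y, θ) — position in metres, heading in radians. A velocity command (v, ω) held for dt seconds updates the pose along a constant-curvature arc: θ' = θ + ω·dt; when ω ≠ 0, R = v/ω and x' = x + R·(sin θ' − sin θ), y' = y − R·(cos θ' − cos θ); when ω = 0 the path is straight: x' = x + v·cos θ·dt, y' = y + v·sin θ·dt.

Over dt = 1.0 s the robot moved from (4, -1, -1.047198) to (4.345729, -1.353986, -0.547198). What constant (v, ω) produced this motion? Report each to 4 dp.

Δθ = -0.547198 − -1.047198 = 0.500000
ω = Δθ/dt = 0.500000/1.0 = 0.5000
R = −Δy/(cos θ' − cos θ) = 1.0000
v = R·ω = 1.0000·0.5000 = 0.5000

v = 0.5000, ω = 0.5000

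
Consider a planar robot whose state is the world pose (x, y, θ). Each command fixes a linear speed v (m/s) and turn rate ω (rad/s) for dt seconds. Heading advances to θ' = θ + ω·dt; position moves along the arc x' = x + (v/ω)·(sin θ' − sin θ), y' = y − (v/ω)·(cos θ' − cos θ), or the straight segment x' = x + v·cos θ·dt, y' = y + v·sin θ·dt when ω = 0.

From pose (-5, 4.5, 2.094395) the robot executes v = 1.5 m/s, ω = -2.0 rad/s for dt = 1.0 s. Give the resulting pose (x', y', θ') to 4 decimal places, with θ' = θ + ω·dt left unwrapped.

θ' = 2.0944 + -2.0·1.0 = 0.0944
R = v/ω = 1.5/-2.0 = -0.7500
x' = -5 + -0.7500·(sin 0.0944 − sin 2.0944) = -4.4212
y' = 4.5 − -0.7500·(cos 0.0944 − cos 2.0944) = 5.6217

(-4.4212, 5.6217, 0.0944)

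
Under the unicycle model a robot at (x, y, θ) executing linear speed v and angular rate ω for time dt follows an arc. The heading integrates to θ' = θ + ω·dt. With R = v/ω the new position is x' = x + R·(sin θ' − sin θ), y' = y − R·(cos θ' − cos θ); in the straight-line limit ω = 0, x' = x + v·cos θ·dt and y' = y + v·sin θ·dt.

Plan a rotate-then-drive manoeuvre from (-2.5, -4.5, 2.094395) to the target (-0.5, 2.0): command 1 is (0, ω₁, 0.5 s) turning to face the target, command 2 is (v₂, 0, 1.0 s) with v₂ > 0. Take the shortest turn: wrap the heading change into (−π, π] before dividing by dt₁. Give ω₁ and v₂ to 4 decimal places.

heading to target = atan2(2−-4.5, -0.5−-2.5) = 1.2723
Δθ = wrap(1.2723 − 2.0944) = -0.8221; ω₁ = Δθ/dt₁ = -1.6442
distance = √((-0.5−-2.5)² + (2−-4.5)²) = 6.8007; v₂ = distance/dt₂ = 6.8007

ω₁ = -1.6442, v₂ = 6.8007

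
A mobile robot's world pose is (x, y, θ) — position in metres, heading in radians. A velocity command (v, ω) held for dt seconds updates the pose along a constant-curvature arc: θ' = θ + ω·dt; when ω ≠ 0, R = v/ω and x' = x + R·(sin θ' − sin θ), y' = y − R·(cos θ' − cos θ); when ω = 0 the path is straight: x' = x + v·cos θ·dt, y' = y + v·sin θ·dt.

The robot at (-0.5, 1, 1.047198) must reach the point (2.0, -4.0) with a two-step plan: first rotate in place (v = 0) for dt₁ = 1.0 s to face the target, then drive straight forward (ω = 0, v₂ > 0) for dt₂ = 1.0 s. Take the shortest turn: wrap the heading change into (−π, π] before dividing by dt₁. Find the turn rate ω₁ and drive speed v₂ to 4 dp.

heading to target = atan2(-4−1, 2−-0.5) = -1.1071
Δθ = wrap(-1.1071 − 1.0472) = -2.1543; ω₁ = Δθ/dt₁ = -2.1543
distance = √((2−-0.5)² + (-4−1)²) = 5.5902; v₂ = distance/dt₂ = 5.5902

ω₁ = -2.1543, v₂ = 5.5902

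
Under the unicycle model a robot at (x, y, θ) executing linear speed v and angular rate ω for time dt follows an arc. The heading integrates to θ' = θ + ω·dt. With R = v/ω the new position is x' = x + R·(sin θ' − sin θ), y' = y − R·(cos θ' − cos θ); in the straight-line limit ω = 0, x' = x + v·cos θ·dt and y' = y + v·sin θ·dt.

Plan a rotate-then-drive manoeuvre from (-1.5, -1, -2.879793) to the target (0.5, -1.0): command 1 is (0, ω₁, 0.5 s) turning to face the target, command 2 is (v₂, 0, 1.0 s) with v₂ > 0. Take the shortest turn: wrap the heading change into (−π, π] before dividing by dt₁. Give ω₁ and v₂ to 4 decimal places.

heading to target = atan2(-1−-1, 0.5−-1.5) = 0.0000
Δθ = wrap(0.0000 − -2.8798) = 2.8798; ω₁ = Δθ/dt₁ = 5.7596
distance = √((0.5−-1.5)² + (-1−-1)²) = 2.0000; v₂ = distance/dt₂ = 2.0000

ω₁ = 5.7596, v₂ = 2.0000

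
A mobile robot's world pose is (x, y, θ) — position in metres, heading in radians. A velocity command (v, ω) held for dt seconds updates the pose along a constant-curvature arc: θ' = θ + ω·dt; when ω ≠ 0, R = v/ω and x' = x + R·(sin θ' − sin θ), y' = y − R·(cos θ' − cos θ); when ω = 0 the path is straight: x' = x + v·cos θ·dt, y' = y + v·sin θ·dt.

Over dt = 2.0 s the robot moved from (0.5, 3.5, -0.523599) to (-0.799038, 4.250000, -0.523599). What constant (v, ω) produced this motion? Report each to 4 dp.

Δθ = -0.523599 − -0.523599 = 0.000000
ω = Δθ/dt = 0.000000/2.0 = 0.0000
ω = 0 → v = (Δx·cos θ + Δy·sin θ)/dt = -0.7500

v = -0.7500, ω = 0.0000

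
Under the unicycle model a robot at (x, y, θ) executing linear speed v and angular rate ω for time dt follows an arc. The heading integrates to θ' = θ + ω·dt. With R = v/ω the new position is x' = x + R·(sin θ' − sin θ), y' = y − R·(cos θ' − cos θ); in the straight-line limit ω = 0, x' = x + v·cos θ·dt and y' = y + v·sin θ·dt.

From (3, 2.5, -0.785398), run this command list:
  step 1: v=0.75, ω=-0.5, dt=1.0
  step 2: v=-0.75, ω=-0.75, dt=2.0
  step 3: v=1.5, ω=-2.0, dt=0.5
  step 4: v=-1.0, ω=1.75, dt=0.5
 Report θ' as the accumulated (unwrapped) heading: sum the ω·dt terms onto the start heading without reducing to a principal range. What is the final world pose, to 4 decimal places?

step 1: θ'=-1.2854 (R=-1.5000) → pose (3.3787, 1.8616, -1.2854)
step 2: θ'=-2.7854 (R=1.0000) → pose (3.9895, 3.0804, -2.7854)
step 3: θ'=-3.7854 (R=-0.7500) → pose (3.2778, 3.1835, -3.7854)
step 4: θ'=-2.9104 (R=-0.5714) → pose (3.7517, 3.0843, -2.9104)

(3.7517, 3.0843, -2.9104)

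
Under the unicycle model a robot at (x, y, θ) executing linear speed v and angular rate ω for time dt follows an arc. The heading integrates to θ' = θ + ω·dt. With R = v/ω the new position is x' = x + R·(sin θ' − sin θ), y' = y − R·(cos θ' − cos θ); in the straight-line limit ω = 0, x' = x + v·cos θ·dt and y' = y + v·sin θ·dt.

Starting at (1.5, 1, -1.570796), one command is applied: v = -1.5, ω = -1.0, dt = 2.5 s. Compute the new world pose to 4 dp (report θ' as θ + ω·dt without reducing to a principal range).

(4.2017, 1.8977, -4.0708)

θ' = -1.5708 + -1.0·2.5 = -4.0708
R = v/ω = -1.5/-1.0 = 1.5000
x' = 1.5 + 1.5000·(sin -4.0708 − sin -1.5708) = 4.2017
y' = 1 − 1.5000·(cos -4.0708 − cos -1.5708) = 1.8977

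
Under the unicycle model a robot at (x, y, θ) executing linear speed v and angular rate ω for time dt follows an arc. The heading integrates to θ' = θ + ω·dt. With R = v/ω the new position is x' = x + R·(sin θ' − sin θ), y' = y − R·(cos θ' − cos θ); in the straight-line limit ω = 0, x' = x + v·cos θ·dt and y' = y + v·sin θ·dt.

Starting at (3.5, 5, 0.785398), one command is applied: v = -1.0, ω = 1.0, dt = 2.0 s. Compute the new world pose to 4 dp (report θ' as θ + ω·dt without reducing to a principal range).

(3.8584, 3.3557, 2.7854)

θ' = 0.7854 + 1.0·2.0 = 2.7854
R = v/ω = -1.0/1.0 = -1.0000
x' = 3.5 + -1.0000·(sin 2.7854 − sin 0.7854) = 3.8584
y' = 5 − -1.0000·(cos 2.7854 − cos 0.7854) = 3.3557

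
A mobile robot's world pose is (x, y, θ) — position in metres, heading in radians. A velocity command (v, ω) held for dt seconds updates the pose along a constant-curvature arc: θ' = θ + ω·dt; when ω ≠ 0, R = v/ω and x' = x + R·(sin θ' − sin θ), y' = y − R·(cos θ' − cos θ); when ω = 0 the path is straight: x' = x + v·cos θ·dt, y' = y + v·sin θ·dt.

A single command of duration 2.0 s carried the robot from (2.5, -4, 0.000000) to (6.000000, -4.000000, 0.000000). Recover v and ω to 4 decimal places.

Δθ = 0.000000 − 0.000000 = 0.000000
ω = Δθ/dt = 0.000000/2.0 = 0.0000
ω = 0 → v = (Δx·cos θ + Δy·sin θ)/dt = 1.7500

v = 1.7500, ω = 0.0000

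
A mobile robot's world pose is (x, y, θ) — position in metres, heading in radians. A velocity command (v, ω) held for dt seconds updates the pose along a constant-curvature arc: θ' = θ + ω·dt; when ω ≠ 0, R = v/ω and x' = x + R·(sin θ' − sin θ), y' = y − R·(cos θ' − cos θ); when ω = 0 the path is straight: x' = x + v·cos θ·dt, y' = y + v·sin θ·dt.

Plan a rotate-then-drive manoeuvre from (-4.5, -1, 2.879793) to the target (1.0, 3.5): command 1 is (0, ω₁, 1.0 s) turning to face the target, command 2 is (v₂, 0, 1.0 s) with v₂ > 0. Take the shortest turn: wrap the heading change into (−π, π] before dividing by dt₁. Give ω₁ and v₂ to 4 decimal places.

ω₁ = -2.1941, v₂ = 7.1063

heading to target = atan2(3.5−-1, 1−-4.5) = 0.6857
Δθ = wrap(0.6857 − 2.8798) = -2.1941; ω₁ = Δθ/dt₁ = -2.1941
distance = √((1−-4.5)² + (3.5−-1)²) = 7.1063; v₂ = distance/dt₂ = 7.1063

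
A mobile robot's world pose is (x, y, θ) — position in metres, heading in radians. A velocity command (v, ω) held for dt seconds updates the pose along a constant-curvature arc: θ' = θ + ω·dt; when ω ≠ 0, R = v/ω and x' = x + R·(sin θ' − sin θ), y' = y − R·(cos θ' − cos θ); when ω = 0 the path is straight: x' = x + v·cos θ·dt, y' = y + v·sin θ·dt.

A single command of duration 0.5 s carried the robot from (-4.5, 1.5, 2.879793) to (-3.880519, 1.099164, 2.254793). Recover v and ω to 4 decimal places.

Δθ = 2.254793 − 2.879793 = -0.625000
ω = Δθ/dt = -0.625000/0.5 = -1.2500
R = Δx/(sin θ' − sin θ) = 1.2000
v = R·ω = 1.2000·-1.2500 = -1.5000

v = -1.5000, ω = -1.2500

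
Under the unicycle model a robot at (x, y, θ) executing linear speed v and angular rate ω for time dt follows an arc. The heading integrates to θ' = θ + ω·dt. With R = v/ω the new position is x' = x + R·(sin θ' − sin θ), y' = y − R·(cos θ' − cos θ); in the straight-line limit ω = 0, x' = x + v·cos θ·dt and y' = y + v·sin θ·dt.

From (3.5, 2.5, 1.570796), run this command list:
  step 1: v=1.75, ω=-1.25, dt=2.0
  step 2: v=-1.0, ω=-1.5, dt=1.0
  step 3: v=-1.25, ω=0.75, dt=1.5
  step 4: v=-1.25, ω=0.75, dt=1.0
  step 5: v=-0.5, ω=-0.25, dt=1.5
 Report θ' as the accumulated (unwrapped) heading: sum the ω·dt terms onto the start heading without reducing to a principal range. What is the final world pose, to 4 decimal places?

(5.3579, 7.4236, -0.9292)

step 1: θ'=-0.9292 (R=-1.4000) → pose (6.0216, 3.3379, -0.9292)
step 2: θ'=-2.4292 (R=0.6667) → pose (6.1199, 4.2414, -2.4292)
step 3: θ'=-1.3042 (R=-1.6667) → pose (6.6383, 5.9418, -1.3042)
step 4: θ'=-0.5542 (R=-1.6667) → pose (5.9076, 6.9199, -0.5542)
step 5: θ'=-0.9292 (R=2.0000) → pose (5.3579, 7.4236, -0.9292)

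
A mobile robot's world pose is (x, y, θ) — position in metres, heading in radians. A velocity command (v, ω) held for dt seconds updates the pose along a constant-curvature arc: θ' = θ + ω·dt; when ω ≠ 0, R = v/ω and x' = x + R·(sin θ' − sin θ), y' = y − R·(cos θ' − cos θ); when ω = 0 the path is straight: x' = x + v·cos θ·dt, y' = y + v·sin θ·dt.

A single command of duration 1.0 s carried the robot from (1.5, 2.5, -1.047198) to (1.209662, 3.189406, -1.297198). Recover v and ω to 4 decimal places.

v = -0.7500, ω = -0.2500

Δθ = -1.297198 − -1.047198 = -0.250000
ω = Δθ/dt = -0.250000/1.0 = -0.2500
R = −Δy/(cos θ' − cos θ) = 3.0000
v = R·ω = 3.0000·-0.2500 = -0.7500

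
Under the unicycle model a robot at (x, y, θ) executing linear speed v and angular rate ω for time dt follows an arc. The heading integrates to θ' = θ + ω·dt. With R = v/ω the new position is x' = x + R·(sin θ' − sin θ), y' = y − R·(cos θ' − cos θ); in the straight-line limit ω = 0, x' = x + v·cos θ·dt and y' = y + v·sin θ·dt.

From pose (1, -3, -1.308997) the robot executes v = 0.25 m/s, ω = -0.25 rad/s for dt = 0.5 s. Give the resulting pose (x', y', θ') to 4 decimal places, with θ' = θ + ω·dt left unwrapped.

θ' = -1.3090 + -0.25·0.5 = -1.4340
R = v/ω = 0.25/-0.25 = -1.0000
x' = 1 + -1.0000·(sin -1.4340 − sin -1.3090) = 1.0247
y' = -3 − -1.0000·(cos -1.4340 − cos -1.3090) = -3.1224

(1.0247, -3.1224, -1.4340)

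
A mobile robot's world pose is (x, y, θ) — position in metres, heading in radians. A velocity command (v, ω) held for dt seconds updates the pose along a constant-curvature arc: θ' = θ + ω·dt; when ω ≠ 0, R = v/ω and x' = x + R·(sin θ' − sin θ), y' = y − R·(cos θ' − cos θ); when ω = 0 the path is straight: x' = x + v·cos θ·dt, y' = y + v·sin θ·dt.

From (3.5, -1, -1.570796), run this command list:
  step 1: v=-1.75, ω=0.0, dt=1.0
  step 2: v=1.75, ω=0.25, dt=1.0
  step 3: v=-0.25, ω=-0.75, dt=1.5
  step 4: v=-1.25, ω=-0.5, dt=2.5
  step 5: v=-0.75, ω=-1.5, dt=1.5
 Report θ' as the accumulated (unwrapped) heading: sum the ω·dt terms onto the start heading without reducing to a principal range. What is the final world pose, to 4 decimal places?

step 1: θ'=-1.5708 (straight) → pose (3.5000, 0.7500, -1.5708)
step 2: θ'=-1.3208 (R=7.0000) → pose (3.7176, -0.9818, -1.3208)
step 3: θ'=-2.4458 (R=0.3333) → pose (3.8269, -0.6435, -2.4458)
step 4: θ'=-3.6958 (R=2.5000) → pose (6.7451, -0.4366, -3.6958)
step 5: θ'=-5.9458 (R=0.5000) → pose (6.6475, -1.3335, -5.9458)

(6.6475, -1.3335, -5.9458)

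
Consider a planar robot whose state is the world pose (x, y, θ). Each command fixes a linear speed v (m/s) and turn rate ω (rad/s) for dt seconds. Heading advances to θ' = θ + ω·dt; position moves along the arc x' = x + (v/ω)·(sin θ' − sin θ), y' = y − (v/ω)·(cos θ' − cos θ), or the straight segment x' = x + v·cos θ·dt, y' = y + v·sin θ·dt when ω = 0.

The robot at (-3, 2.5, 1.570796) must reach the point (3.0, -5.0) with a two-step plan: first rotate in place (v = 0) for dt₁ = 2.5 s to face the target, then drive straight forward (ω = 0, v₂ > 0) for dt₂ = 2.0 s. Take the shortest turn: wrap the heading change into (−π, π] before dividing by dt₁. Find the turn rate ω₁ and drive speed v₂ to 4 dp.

ω₁ = -0.9867, v₂ = 4.8023

heading to target = atan2(-5−2.5, 3−-3) = -0.8961
Δθ = wrap(-0.8961 − 1.5708) = -2.4669; ω₁ = Δθ/dt₁ = -0.9867
distance = √((3−-3)² + (-5−2.5)²) = 9.6047; v₂ = distance/dt₂ = 4.8023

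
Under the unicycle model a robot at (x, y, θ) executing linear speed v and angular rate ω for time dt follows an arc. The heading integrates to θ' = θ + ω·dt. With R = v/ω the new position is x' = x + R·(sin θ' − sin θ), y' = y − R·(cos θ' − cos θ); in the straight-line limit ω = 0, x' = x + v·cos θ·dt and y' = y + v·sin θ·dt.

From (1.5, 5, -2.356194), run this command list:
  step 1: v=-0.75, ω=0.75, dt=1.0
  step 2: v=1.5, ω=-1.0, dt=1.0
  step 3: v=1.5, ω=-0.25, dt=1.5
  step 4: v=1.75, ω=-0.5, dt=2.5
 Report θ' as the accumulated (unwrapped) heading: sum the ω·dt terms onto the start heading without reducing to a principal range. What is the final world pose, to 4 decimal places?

(-4.7059, 5.5073, -4.2312)

step 1: θ'=-1.6062 (R=-1.0000) → pose (1.7923, 5.6717, -1.6062)
step 2: θ'=-2.6062 (R=-1.5000) → pose (1.0585, 4.4347, -2.6062)
step 3: θ'=-2.9812 (R=-6.0000) → pose (-1.0444, 3.6721, -2.9812)
step 4: θ'=-4.2312 (R=-3.5000) → pose (-4.7059, 5.5073, -4.2312)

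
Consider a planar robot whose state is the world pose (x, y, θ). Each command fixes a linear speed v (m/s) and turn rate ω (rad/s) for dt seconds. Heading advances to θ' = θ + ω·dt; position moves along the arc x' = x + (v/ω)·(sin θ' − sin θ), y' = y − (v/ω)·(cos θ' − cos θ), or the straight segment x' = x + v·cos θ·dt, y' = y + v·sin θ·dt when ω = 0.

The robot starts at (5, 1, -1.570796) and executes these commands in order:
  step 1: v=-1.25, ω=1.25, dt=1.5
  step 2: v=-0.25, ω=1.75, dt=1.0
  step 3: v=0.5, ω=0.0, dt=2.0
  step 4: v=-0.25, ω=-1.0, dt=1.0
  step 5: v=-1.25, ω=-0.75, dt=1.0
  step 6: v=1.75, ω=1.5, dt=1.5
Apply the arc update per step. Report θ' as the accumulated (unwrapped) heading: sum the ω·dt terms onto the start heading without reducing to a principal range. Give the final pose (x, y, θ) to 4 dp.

step 1: θ'=0.3042 (R=-1.0000) → pose (3.7005, 1.9541, 0.3042)
step 2: θ'=2.0542 (R=-0.1429) → pose (3.6168, 1.7514, 2.0542)
step 3: θ'=2.0542 (straight) → pose (3.1520, 2.6368, 2.0542)
step 4: θ'=1.0542 (R=0.2500) → pose (3.1480, 2.3971, 1.0542)
step 5: θ'=0.3042 (R=1.6667) → pose (2.1980, 1.6302, 0.3042)
step 6: θ'=2.5542 (R=1.1667) → pose (2.4951, 3.7144, 2.5542)

(2.4951, 3.7144, 2.5542)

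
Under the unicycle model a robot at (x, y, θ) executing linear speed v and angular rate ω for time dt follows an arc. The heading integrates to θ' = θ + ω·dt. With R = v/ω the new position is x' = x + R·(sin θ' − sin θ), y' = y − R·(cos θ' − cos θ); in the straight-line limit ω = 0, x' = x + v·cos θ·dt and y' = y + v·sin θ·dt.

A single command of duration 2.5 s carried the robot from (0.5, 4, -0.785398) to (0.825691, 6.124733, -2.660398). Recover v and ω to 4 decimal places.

Δθ = -2.660398 − -0.785398 = -1.875000
ω = Δθ/dt = -1.875000/2.5 = -0.7500
R = −Δy/(cos θ' − cos θ) = 1.3333
v = R·ω = 1.3333·-0.7500 = -1.0000

v = -1.0000, ω = -0.7500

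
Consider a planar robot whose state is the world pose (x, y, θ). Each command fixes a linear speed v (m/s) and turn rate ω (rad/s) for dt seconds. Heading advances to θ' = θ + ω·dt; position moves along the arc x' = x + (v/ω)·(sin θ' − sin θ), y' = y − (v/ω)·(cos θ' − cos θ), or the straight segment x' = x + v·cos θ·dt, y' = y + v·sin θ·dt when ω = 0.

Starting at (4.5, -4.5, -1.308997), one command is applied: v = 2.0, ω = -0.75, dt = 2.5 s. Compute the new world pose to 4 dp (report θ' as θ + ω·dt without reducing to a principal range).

(1.8112, -7.8545, -3.1840)

θ' = -1.3090 + -0.75·2.5 = -3.1840
R = v/ω = 2.0/-0.75 = -2.6667
x' = 4.5 + -2.6667·(sin -3.1840 − sin -1.3090) = 1.8112
y' = -4.5 − -2.6667·(cos -3.1840 − cos -1.3090) = -7.8545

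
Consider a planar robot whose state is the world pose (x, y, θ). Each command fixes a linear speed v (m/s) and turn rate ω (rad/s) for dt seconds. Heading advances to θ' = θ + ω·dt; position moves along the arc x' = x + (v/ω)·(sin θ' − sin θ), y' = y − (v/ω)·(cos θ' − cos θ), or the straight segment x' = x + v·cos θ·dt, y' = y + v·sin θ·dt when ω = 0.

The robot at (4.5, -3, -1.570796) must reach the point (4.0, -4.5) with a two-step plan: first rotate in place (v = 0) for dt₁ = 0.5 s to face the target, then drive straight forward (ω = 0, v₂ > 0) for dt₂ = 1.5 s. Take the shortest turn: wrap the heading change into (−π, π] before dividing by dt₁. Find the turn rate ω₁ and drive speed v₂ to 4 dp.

heading to target = atan2(-4.5−-3, 4−4.5) = -1.8925
Δθ = wrap(-1.8925 − -1.5708) = -0.3218; ω₁ = Δθ/dt₁ = -0.6435
distance = √((4−4.5)² + (-4.5−-3)²) = 1.5811; v₂ = distance/dt₂ = 1.0541

ω₁ = -0.6435, v₂ = 1.0541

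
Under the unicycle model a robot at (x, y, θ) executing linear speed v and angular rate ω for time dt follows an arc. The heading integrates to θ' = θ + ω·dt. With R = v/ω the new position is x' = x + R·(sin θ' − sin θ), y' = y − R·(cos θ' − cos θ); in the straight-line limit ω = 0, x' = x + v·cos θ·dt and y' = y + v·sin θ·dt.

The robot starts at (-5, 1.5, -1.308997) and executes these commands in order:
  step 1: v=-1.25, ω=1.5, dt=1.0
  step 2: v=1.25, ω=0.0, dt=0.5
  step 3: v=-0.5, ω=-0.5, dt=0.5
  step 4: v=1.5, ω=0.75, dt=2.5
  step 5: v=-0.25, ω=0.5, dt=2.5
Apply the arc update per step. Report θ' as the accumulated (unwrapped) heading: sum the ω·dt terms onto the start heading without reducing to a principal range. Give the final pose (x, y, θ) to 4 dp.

(-3.0929, 4.3095, 3.0660)

step 1: θ'=0.1910 (R=-0.8333) → pose (-5.9631, 2.1025, 0.1910)
step 2: θ'=0.1910 (straight) → pose (-5.3495, 2.2211, 0.1910)
step 3: θ'=-0.0590 (R=1.0000) → pose (-5.5983, 2.2047, -0.0590)
step 4: θ'=1.8160 (R=2.0000) → pose (-3.5402, 4.6867, 1.8160)
step 5: θ'=3.0660 (R=-0.5000) → pose (-3.0929, 4.3095, 3.0660)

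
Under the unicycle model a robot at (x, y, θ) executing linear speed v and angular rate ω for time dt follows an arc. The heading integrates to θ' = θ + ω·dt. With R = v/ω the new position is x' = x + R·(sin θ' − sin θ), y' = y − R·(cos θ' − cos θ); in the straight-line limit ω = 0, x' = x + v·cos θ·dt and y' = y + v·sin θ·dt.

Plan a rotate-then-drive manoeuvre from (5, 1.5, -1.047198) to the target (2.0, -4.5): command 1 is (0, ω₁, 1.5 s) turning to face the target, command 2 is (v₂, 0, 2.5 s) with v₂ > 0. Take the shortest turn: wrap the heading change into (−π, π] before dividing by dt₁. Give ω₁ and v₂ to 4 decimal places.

ω₁ = -0.6582, v₂ = 2.6833

heading to target = atan2(-4.5−1.5, 2−5) = -2.0344
Δθ = wrap(-2.0344 − -1.0472) = -0.9872; ω₁ = Δθ/dt₁ = -0.6582
distance = √((2−5)² + (-4.5−1.5)²) = 6.7082; v₂ = distance/dt₂ = 2.6833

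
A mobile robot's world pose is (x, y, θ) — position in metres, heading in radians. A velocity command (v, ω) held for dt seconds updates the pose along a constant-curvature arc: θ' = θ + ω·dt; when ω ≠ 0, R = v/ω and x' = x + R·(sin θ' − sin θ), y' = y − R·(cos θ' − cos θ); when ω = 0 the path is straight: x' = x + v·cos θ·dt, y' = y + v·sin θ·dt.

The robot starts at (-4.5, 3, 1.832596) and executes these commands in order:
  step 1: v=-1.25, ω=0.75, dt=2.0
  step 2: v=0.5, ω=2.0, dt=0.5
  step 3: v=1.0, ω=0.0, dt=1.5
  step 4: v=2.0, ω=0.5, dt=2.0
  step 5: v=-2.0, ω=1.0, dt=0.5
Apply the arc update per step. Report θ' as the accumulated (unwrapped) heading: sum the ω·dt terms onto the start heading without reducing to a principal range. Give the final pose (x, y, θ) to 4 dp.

step 1: θ'=3.3326 (R=-1.6667) → pose (-2.5737, 1.7950, 3.3326)
step 2: θ'=4.3326 (R=0.2500) → pose (-2.7584, 1.6422, 4.3326)
step 3: θ'=4.3326 (straight) → pose (-3.3145, 0.2491, 4.3326)
step 4: θ'=5.3326 (R=4.0000) → pose (-2.8546, -3.5586, 5.3326)
step 5: θ'=5.8326 (R=-2.0000) → pose (-3.6111, -2.9206, 5.8326)

(-3.6111, -2.9206, 5.8326)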